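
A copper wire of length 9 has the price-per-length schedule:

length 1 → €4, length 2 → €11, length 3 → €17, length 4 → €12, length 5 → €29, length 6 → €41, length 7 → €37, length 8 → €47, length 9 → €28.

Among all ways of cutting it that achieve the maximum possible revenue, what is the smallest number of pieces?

Let r[k] be the best obtainable value from length k. For each k, try every first piece i and keep the best of price[i] + r[k−i].
r[1] = 4
r[2] = 11
r[3] = 17
r[4] = 22  (first piece 2, then r[2]=11)
r[5] = 29
r[6] = 41
r[7] = 45  (first piece 1, then r[6]=41)
r[8] = 52  (first piece 2, then r[6]=41)
r[9] = 58  (first piece 3, then r[6]=41)
Maximum revenue is €58.
Now minimize piece count subject to staying optimal: for each k, pieces[k] = 1 + min over i with p[i]+r[k−i]=r[k] of pieces[k−i].
pieces[6] = 1
pieces[7] = 2
pieces[8] = 2
pieces[9] = 2

2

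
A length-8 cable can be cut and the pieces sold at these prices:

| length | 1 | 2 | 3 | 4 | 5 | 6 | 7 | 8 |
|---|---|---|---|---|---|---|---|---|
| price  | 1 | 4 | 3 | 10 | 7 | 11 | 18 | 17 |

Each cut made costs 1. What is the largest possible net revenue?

Consider every possible first cut. v[k] is the best of p[i]+v[k−i] over all sellable i≤k, charging 1 whenever i<k.
v[1] = 1
v[2] = max(1+1-1, 4+0) = 4
v[3] = max(1+4-1, 4+1-1, 3+0) = 4
v[4] = max(1+4-1, 4+4-1, 3+1-1, 10+0) = 10
v[5] = max(1+10-1, 4+4-1, 3+4-1, 10+1-1, 7+0) = 10
v[6] = max(1+10-1, 4+10-1, 3+4-1, 10+4-1, 7+1-1, 11+0) = 13
v[7] = max(1+13-1, 4+10-1, 3+10-1, …, 11+1-1, 18+0) = 18
v[8] = max(1+18-1, 4+13-1, 3+10-1, …, 18+1-1, 17+0) = 19
One optimal plan: pieces 4 + 4 (1 cut) → 20 − 1 = 19.

19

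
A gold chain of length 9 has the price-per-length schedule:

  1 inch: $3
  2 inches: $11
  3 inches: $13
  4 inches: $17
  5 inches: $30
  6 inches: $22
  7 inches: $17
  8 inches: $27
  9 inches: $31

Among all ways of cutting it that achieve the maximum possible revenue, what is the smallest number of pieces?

Let r[k] be the best obtainable value from length k. For each k, try every first piece i and keep the best of price[i] + r[k−i].
r[1] = 3
r[2] = max(3+3, 11+0) = 11
r[3] = max(3+11, 11+3, 13+0) = 14
r[4] = max(3+14, 11+11, 13+3, 17+0) = 22
r[5] = max(3+22, 11+14, 13+11, 17+3, 30+0) = 30
r[6] = max(3+30, 11+22, 13+14, 17+11, 30+3, 22+0) = 33
r[7] = max(3+33, 11+30, 13+22, …, 22+3, 17+0) = 41
r[8] = max(3+41, 11+33, 13+30, …, 17+3, 27+0) = 44
r[9] = max(3+44, 11+41, 13+33, …, 27+3, 31+0) = 52
Maximum revenue is $52.
Now minimize piece count subject to staying optimal: for each k, pieces[k] = 1 + min over i with p[i]+r[k−i]=r[k] of pieces[k−i].
pieces[6] = 2
pieces[7] = 2
pieces[8] = 3
pieces[9] = 3

3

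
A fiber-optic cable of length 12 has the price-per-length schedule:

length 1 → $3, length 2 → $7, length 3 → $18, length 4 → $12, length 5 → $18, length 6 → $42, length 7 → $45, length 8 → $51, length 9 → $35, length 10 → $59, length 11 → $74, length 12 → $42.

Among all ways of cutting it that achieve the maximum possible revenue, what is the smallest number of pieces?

Build r[k] bottom-up: r[k] = max over allowed piece i of (p[i] + r[k−i]).
r[1] = 3
r[2] = max(3+3, 7+0) = 7
r[3] = max(3+7, 7+3, 18+0) = 18
r[4] = max(3+18, 7+7, 18+3, 12+0) = 21
r[5] = max(3+21, 7+18, 18+7, 12+3, 18+0) = 25
r[6] = max(3+25, 7+21, 18+18, 12+7, 18+3, 42+0) = 42
r[7] = max(3+42, 7+25, 18+21, …, 42+3, 45+0) = 45
r[8] = max(3+45, 7+42, 18+25, …, 45+3, 51+0) = 51
r[9] = max(3+51, 7+45, 18+42, …, 51+3, 35+0) = 60
r[10] = max(3+60, 7+51, 18+45, …, 35+3, 59+0) = 63
r[11] = max(3+63, 7+60, 18+51, …, 59+3, 74+0) = 74
r[12] = max(3+74, 7+63, 18+60, …, 74+3, 42+0) = 84
Maximum revenue is $84.
Now minimize piece count subject to staying optimal: for each k, pieces[k] = 1 + min over i with p[i]+r[k−i]=r[k] of pieces[k−i].
pieces[9] = 2
pieces[10] = 2
pieces[11] = 1
pieces[12] = 2

2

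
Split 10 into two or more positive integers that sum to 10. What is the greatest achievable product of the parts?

Define g[k] = max over 1≤i<k of i · max(k−i, g[k−i]); the inner max lets the remainder stay uncut if that's better.
g[2] = 1×max(1,0) = 1×1 = 1
g[3] = max(1×2, 2×1) = 2
g[4] = max(1×3, 2×2, 3×1) = 4
g[5] = max(1×4, 2×3, 3×2, 4×1) = 6
g[6] = max(1×6, 2×4, 3×3, 4×2, 5×1) = 9
g[7] = max(1×9, 2×6, 3×4, 4×3, 5×2, 6×1) = 12
g[8] = max(1×12, 2×9, 3×6, …, 6×2, 7×1) = 18
g[9] = max(1×18, 2×12, 3×9, …, 7×2, 8×1) = 27
g[10] = max(1×27, 2×18, 3×12, …, 8×2, 9×1) = 36
One optimal split: 3 + 3 + 2 + 2; product 3×3×2×2 = 36.

36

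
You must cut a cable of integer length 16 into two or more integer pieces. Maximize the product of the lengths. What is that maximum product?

Fill f[k] for k=2..16: at each k try every first piece i and multiply by the better of (k−i) uncut or f[k−i].
Small cases: f[2]=1, f[3]=2, f[4]=4, f[5]=6, f[6]=9, f[7]=12, f[8]=18, f[9]=27.
f[10] = 2×max(8,18) = 2×18 = 36
f[11] = 2×max(9,27) = 2×27 = 54
f[12] = 3×max(9,27) = 3×27 = 81
f[13] = 2×max(11,54) = 2×54 = 108
f[14] = 2×max(12,81) = 2×81 = 162
f[15] = 3×max(12,81) = 3×81 = 243
f[16] = 2×max(14,162) = 2×162 = 324
One optimal split: 3 + 3 + 3 + 3 + 2 + 2; product 3×3×3×3×2×2 = 324.

324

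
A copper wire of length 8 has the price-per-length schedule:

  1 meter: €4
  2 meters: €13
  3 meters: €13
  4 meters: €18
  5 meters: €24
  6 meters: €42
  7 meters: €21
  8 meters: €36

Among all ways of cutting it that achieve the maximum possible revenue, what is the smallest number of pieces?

2

Build r[k] bottom-up: r[k] = max over allowed piece i of (p[i] + r[k−i]).
r[1] = 4
r[2] = max(4+4, 13+0) = 13
r[3] = max(4+13, 13+4, 13+0) = 17
r[4] = max(4+17, 13+13, 13+4, 18+0) = 26
r[5] = max(4+26, 13+17, 13+13, 18+4, 24+0) = 30
r[6] = max(4+30, 13+26, 13+17, 18+13, 24+4, 42+0) = 42
r[7] = max(4+42, 13+30, 13+26, …, 42+4, 21+0) = 46
r[8] = max(4+46, 13+42, 13+30, …, 21+4, 36+0) = 55
Maximum revenue is €55.
Now minimize piece count subject to staying optimal: for each k, pieces[k] = 1 + min over i with p[i]+r[k−i]=r[k] of pieces[k−i].
pieces[5] = 3
pieces[6] = 1
pieces[7] = 2
pieces[8] = 2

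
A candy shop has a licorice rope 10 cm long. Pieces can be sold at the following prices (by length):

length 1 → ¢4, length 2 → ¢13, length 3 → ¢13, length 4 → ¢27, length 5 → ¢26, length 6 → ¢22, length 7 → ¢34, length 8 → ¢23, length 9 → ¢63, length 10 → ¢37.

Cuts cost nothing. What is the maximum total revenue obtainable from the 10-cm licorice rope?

67

Consider every possible first cut. best[k] is the best of p[i]+best[k−i] over all sellable i≤k.
best[1] = 4
best[2] = max(4+4, 13+0) = 13
best[3] = max(4+13, 13+4, 13+0) = 17
best[4] = max(4+17, 13+13, 13+4, 27+0) = 27
best[5] = max(4+27, 13+17, 13+13, 27+4, 26+0) = 31
best[6] = max(4+31, 13+27, 13+17, 27+13, 26+4, 22+0) = 40
best[7] = max(4+40, 13+31, 13+27, …, 22+4, 34+0) = 44
best[8] = max(4+44, 13+40, 13+31, …, 34+4, 23+0) = 54
best[9] = max(4+54, 13+44, 13+40, …, 23+4, 63+0) = 63
best[10] = max(4+63, 13+54, 13+44, …, 63+4, 37+0) = 67
One optimal cutting: 9 + 1 → ¢63 + ¢4 = ¢67.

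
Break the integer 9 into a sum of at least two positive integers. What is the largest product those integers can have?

27

Let prod[k] be the best product for length k (with at least one cut). For each first piece i, the rest contributes max(k−i, prod[k−i]).
prod[2] = 1×max(1,0) = 1×1 = 1
prod[3] = 1×max(2,1) = 1×2 = 2
prod[4] = 2×max(2,1) = 2×2 = 4
prod[5] = 2×max(3,2) = 2×3 = 6
prod[6] = 3×max(3,2) = 3×3 = 9
prod[7] = 2×max(5,6) = 2×6 = 12
prod[8] = 2×max(6,9) = 2×9 = 18
prod[9] = 3×max(6,9) = 3×9 = 27
One optimal split: 3 + 3 + 3; product 3×3×3 = 27.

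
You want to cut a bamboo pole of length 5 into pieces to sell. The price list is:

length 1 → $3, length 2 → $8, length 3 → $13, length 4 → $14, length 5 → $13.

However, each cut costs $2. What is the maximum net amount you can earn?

19

Consider every possible first cut. net[k] is the best of p[i]+net[k−i] over all sellable i≤k, charging 2 whenever i<k.
net[1] = 3
net[2] = max(3+3-2, 8+0) = 8
net[3] = max(3+8-2, 8+3-2, 13+0) = 13
net[4] = max(3+13-2, 8+8-2, 13+3-2, 14+0) = 14
net[5] = max(3+14-2, 8+13-2, 13+8-2, 14+3-2, 13+0) = 19
One optimal plan: pieces 3 + 2 (1 cut) → $21 − $2 = $19.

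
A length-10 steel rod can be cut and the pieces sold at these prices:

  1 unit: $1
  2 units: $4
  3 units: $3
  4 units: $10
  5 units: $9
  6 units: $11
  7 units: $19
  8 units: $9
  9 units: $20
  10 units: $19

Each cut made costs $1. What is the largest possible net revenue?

22

Build r[k] bottom-up: r[k] = max over allowed piece i of (p[i] + r[k−i]) − 1 per cut.
r[1] = 1
r[2] = max(1+1-1, 4+0) = 4
r[3] = max(1+4-1, 4+1-1, 3+0) = 4
r[4] = max(1+4-1, 4+4-1, 3+1-1, 10+0) = 10
r[5] = max(1+10-1, 4+4-1, 3+4-1, 10+1-1, 9+0) = 10
r[6] = max(1+10-1, 4+10-1, 3+4-1, 10+4-1, 9+1-1, 11+0) = 13
r[7] = max(1+13-1, 4+10-1, 3+10-1, …, 11+1-1, 19+0) = 19
r[8] = max(1+19-1, 4+13-1, 3+10-1, …, 19+1-1, 9+0) = 19
r[9] = max(1+19-1, 4+19-1, 3+13-1, …, 9+1-1, 20+0) = 22
r[10] = max(1+22-1, 4+19-1, 3+19-1, …, 20+1-1, 19+0) = 22
One optimal plan: pieces 7 + 2 + 1 (2 cuts) → $24 − $2 = $22.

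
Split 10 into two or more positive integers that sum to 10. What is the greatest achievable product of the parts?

Fill f[k] for k=2..10: at each k try every first piece i and multiply by the better of (k−i) uncut or f[k−i].
f[2] = 1*max(1,0) = 1*1 = 1
f[3] = 1*max(2,1) = 1*2 = 2
f[4] = 2*max(2,1) = 2*2 = 4
f[5] = 2*max(3,2) = 2*3 = 6
f[6] = 3*max(3,2) = 3*3 = 9
f[7] = 2*max(5,6) = 2*6 = 12
f[8] = 2*max(6,9) = 2*9 = 18
f[9] = 3*max(6,9) = 3*9 = 27
f[10] = 2*max(8,18) = 2*18 = 36
One optimal split: 3 + 3 + 2 + 2; product 3*3*2*2 = 36.

36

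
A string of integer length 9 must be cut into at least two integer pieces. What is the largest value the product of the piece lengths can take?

27

Fill g[k] for k=2..9: at each k try every first piece i and multiply by the better of (k−i) uncut or g[k−i].
Small cases: g[2]=1, g[3]=2.
g[4] = max(1*3, 2*2, 3*1) = 4
g[5] = max(1*4, 2*3, 3*2, 4*1) = 6
g[6] = max(1*6, 2*4, 3*3, 4*2, 5*1) = 9
g[7] = max(1*9, 2*6, 3*4, 4*3, 5*2, 6*1) = 12
g[8] = max(1*12, 2*9, 3*6, …, 6*2, 7*1) = 18
g[9] = max(1*18, 2*12, 3*9, …, 7*2, 8*1) = 27
One optimal split: 3 + 3 + 3; product 3*3*3 = 27.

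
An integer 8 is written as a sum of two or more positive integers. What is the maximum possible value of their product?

Let g[k] be the best product for length k (with at least one cut). For each first piece i, the rest contributes max(k−i, g[k−i]).
g[2] = 1·max(1,0) = 1·1 = 1
g[3] = max(1·2, 2·1) = 2
g[4] = max(1·3, 2·2, 3·1) = 4
g[5] = max(1·4, 2·3, 3·2, 4·1) = 6
g[6] = max(1·6, 2·4, 3·3, 4·2, 5·1) = 9
g[7] = max(1·9, 2·6, 3·4, 4·3, 5·2, 6·1) = 12
g[8] = max(1·12, 2·9, 3·6, …, 6·2, 7·1) = 18
One optimal split: 3 + 3 + 2; product 3·3·2 = 18.

18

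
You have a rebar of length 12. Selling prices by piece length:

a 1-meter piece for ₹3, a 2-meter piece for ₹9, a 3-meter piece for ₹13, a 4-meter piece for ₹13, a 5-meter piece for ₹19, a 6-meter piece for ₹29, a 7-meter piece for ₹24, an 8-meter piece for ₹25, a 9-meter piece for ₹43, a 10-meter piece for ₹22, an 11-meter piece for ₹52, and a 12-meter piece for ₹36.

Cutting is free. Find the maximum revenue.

58

Build v[k] bottom-up: v[k] = max over allowed piece i of (p[i] + v[k−i]).
v[1] = 3
v[2] = 9
v[3] = 13
v[4] = 18  (first piece 2, then v[2]=9)
v[5] = 22  (first piece 2, then v[3]=13)
v[6] = 29
v[7] = 32  (first piece 1, then v[6]=29)
v[8] = 38  (first piece 2, then v[6]=29)
v[9] = 43
v[10] = 47  (first piece 2, then v[8]=38)
v[11] = 52  (first piece 2, then v[9]=43)
v[12] = 58  (first piece 6, then v[6]=29)
One optimal cutting: 6 + 6 → ₹29 + ₹29 = ₹58.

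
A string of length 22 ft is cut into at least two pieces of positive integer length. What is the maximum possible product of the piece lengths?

Let f[k] be the best product for length k (with at least one cut). For each first piece i, the rest contributes max(k−i, f[k−i]).
f[2] = 1×max(1,0) = 1×1 = 1
f[3] = 1×max(2,1) = 1×2 = 2
f[4] = 2×max(2,1) = 2×2 = 4
f[5] = 2×max(3,2) = 2×3 = 6
f[6] = 3×max(3,2) = 3×3 = 9
f[7] = 2×max(5,6) = 2×6 = 12
f[8] = 2×max(6,9) = 2×9 = 18
f[9] = 3×max(6,9) = 3×9 = 27
f[10] = 2×max(8,18) = 2×18 = 36
f[11] = 2×max(9,27) = 2×27 = 54
f[12] = 3×max(9,27) = 3×27 = 81
f[13] = 2×max(11,54) = 2×54 = 108
f[14] = 2×max(12,81) = 2×81 = 162
f[15] = 3×max(12,81) = 3×81 = 243
f[16] = 2×max(14,162) = 2×162 = 324
f[17] = 2×max(15,243) = 2×243 = 486
f[18] = 3×max(15,243) = 3×243 = 729
f[19] = 2×max(17,486) = 2×486 = 972
f[20] = 2×max(18,729) = 2×729 = 1458
f[21] = 3×max(18,729) = 3×729 = 2187
f[22] = 2×max(20,1458) = 2×1458 = 2916
One optimal split: 3 + 3 + 3 + 3 + 3 + 3 + 2 + 2; product 3×3×3×3×3×3×2×2 = 2916.

2916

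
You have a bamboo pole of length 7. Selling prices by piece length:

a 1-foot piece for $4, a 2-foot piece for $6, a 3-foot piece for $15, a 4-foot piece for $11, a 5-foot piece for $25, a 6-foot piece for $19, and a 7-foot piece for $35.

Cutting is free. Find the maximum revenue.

Consider every possible first cut. best[k] is the best of p[i]+best[k−i] over all sellable i≤k.
best[1] = 4
best[2] = max(4+4, 6+0) = 8
best[3] = max(4+8, 6+4, 15+0) = 15
best[4] = max(4+15, 6+8, 15+4, 11+0) = 19
best[5] = max(4+19, 6+15, 15+8, 11+4, 25+0) = 25
best[6] = max(4+25, 6+19, 15+15, 11+8, 25+4, 19+0) = 30
best[7] = max(4+30, 6+25, 15+19, …, 19+4, 35+0) = 35
Best is to sell the whole 7-foot piece uncut for $35.

35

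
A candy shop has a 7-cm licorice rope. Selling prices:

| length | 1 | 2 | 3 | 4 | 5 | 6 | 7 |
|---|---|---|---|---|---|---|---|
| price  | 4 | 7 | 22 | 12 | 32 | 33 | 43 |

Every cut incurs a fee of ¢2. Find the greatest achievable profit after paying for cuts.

Build r[k] bottom-up: r[k] = max over allowed piece i of (p[i] + r[k−i]) − 2 per cut.
r[1] = 4
r[2] = max(4+4-2, 7+0) = 7
r[3] = max(4+7-2, 7+4-2, 22+0) = 22
r[4] = max(4+22-2, 7+7-2, 22+4-2, 12+0) = 24
r[5] = max(4+24-2, 7+22-2, 22+7-2, 12+4-2, 32+0) = 32
r[6] = max(4+32-2, 7+24-2, 22+22-2, 12+7-2, 32+4-2, 33+0) = 42
r[7] = max(4+42-2, 7+32-2, 22+24-2, …, 33+4-2, 43+0) = 44
One optimal plan: pieces 3 + 3 + 1 (2 cuts) → ¢48 − ¢4 = ¢44.

44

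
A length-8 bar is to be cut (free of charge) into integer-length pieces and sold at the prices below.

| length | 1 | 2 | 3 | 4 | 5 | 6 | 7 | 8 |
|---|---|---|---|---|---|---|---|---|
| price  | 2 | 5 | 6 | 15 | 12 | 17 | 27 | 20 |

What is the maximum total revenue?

30

Build v[k] bottom-up: v[k] = max over allowed piece i of (p[i] + v[k−i]).
v[1] = 2
v[2] = 5
v[3] = 7  (first piece 1, then v[2]=5)
v[4] = 15
v[5] = 17  (first piece 1, then v[4]=15)
v[6] = 20  (first piece 2, then v[4]=15)
v[7] = 27
v[8] = 30  (first piece 4, then v[4]=15)
One optimal cutting: 4 + 4 → 15 + 15 = 30.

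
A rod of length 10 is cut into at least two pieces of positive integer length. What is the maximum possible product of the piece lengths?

36

Fill g[k] for k=2..10: at each k try every first piece i and multiply by the better of (k−i) uncut or g[k−i].
g[2] = 1*max(1,0) = 1*1 = 1
g[3] = max(1*2, 2*1) = 2
g[4] = max(1*3, 2*2, 3*1) = 4
g[5] = max(1*4, 2*3, 3*2, 4*1) = 6
g[6] = max(1*6, 2*4, 3*3, 4*2, 5*1) = 9
g[7] = max(1*9, 2*6, 3*4, 4*3, 5*2, 6*1) = 12
g[8] = max(1*12, 2*9, 3*6, …, 6*2, 7*1) = 18
g[9] = max(1*18, 2*12, 3*9, …, 7*2, 8*1) = 27
g[10] = max(1*27, 2*18, 3*12, …, 8*2, 9*1) = 36
One optimal split: 3 + 3 + 2 + 2; product 3*3*2*2 = 36.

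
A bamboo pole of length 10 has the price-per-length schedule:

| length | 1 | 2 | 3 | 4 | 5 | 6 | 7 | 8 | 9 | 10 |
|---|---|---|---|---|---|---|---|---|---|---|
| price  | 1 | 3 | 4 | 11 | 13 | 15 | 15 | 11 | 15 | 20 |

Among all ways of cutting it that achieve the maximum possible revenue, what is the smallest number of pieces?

Let r[k] be the best obtainable value from length k. For each k, try every first piece i and keep the best of price[i] + r[k−i].
r[1] = 1
r[2] = max(1+1, 3+0) = 3
r[3] = max(1+3, 3+1, 4+0) = 4
r[4] = max(1+4, 3+3, 4+1, 11+0) = 11
r[5] = max(1+11, 3+4, 4+3, 11+1, 13+0) = 13
r[6] = max(1+13, 3+11, 4+4, 11+3, 13+1, 15+0) = 15
r[7] = max(1+15, 3+13, 4+11, …, 15+1, 15+0) = 16
r[8] = max(1+16, 3+15, 4+13, …, 15+1, 11+0) = 22
r[9] = max(1+22, 3+16, 4+15, …, 11+1, 15+0) = 24
r[10] = max(1+24, 3+22, 4+16, …, 15+1, 20+0) = 26
Maximum revenue is $26.
Now minimize piece count subject to staying optimal: for each k, pieces[k] = 1 + min over i with p[i]+r[k−i]=r[k] of pieces[k−i].
pieces[7] = 2
pieces[8] = 2
pieces[9] = 2
pieces[10] = 2

2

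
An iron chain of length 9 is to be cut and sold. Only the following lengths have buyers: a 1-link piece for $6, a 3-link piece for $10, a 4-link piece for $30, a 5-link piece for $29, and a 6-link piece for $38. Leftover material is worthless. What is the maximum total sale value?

66

Let r[k] be the best obtainable value from length k. For each k, try every first piece i and keep the best of price[i] + r[k−i].
r[1] = 6
r[2] = 12  (first piece 1, then r[1]=6)
r[3] = 18  (first piece 1, then r[2]=12)
r[4] = 30
r[5] = 36  (first piece 1, then r[4]=30)
r[6] = 42  (first piece 1, then r[5]=36)
r[7] = 48  (first piece 1, then r[6]=42)
r[8] = 60  (first piece 4, then r[4]=30)
r[9] = 66  (first piece 1, then r[8]=60)
One optimal cutting: 4 + 4 + 1 → $66.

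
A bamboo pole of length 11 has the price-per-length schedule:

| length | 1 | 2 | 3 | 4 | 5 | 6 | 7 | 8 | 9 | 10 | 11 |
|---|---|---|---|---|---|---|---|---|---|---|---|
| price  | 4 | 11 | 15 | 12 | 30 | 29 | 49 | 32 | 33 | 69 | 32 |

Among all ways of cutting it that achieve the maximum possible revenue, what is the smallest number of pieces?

2

Let r[k] be the best obtainable value from length k. For each k, try every first piece i and keep the best of price[i] + r[k−i].
r[1] = 4
r[2] = 11
r[3] = 15  (first piece 1, then r[2]=11)
r[4] = 22  (first piece 2, then r[2]=11)
r[5] = 30
r[6] = 34  (first piece 1, then r[5]=30)
r[7] = 49
r[8] = 53  (first piece 1, then r[7]=49)
r[9] = 60  (first piece 2, then r[7]=49)
r[10] = 69
r[11] = 73  (first piece 1, then r[10]=69)
Maximum revenue is $73.
Now minimize piece count subject to staying optimal: for each k, pieces[k] = 1 + min over i with p[i]+r[k−i]=r[k] of pieces[k−i].
pieces[8] = 2
pieces[9] = 2
pieces[10] = 1
pieces[11] = 2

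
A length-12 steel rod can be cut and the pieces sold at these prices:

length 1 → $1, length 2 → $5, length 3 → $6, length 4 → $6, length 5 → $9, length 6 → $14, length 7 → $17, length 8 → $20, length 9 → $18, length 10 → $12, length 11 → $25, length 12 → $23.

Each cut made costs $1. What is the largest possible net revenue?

28

Let net[k] be the best obtainable value from length k. For each k, try every first piece i and keep the best of price[i] + net[k−i] minus the 1 cut fee when i<k.
net[1] = 1
net[2] = 5
net[3] = 6
net[4] = 9  (first piece 2, then net[2]=5)
net[5] = 10  (first piece 2, then net[3]=6)
net[6] = 14
net[7] = 17
net[8] = 20
net[9] = 21  (first piece 2, then net[7]=17)
net[10] = 24  (first piece 2, then net[8]=20)
net[11] = 25  (first piece 2, then net[9]=21)
net[12] = 28  (first piece 2, then net[10]=24)
One optimal plan: pieces 8 + 2 + 2 (2 cuts) → $30 − $2 = $28.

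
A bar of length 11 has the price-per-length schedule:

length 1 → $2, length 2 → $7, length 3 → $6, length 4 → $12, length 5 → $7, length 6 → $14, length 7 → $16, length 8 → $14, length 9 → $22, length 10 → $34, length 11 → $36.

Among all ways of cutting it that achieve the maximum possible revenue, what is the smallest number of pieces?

Let r[k] be the best obtainable value from length k. For each k, try every first piece i and keep the best of price[i] + r[k−i].
r[1] = 2
r[2] = 7
r[3] = 9  (first piece 1, then r[2]=7)
r[4] = 14  (first piece 2, then r[2]=7)
r[5] = 16  (first piece 1, then r[4]=14)
r[6] = 21  (first piece 2, then r[4]=14)
r[7] = 23  (first piece 1, then r[6]=21)
r[8] = 28  (first piece 2, then r[6]=21)
r[9] = 30  (first piece 1, then r[8]=28)
r[10] = 35  (first piece 2, then r[8]=28)
r[11] = 37  (first piece 1, then r[10]=35)
Maximum revenue is $37.
Now minimize piece count subject to staying optimal: for each k, pieces[k] = 1 + min over i with p[i]+r[k−i]=r[k] of pieces[k−i].
pieces[8] = 4
pieces[9] = 5
pieces[10] = 5
pieces[11] = 6

6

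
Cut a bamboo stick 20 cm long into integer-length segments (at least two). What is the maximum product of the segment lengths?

1458

Fill g[k] for k=2..20: at each k try every first piece i and multiply by the better of (k−i) uncut or g[k−i].
g[2] = 1·max(1,0) = 1·1 = 1
g[3] = max(1·2, 2·1) = 2
g[4] = max(1·3, 2·2, 3·1) = 4
g[5] = max(1·4, 2·3, 3·2, 4·1) = 6
g[6] = max(1·6, 2·4, 3·3, 4·2, 5·1) = 9
g[7] = max(1·9, 2·6, 3·4, 4·3, 5·2, 6·1) = 12
g[8] = max(1·12, 2·9, 3·6, …, 6·2, 7·1) = 18
g[9] = max(1·18, 2·12, 3·9, …, 7·2, 8·1) = 27
g[10] = max(1·27, 2·18, 3·12, …, 8·2, 9·1) = 36
g[11] = max(1·36, 2·27, 3·18, …, 9·2, 10·1) = 54
g[12] = max(1·54, 2·36, 3·27, …, 10·2, 11·1) = 81
g[13] = max(1·81, 2·54, 3·36, …, 11·2, 12·1) = 108
g[14] = max(1·108, 2·81, 3·54, …, 12·2, 13·1) = 162
g[15] = max(1·162, 2·108, 3·81, …, 13·2, 14·1) = 243
g[16] = max(1·243, 2·162, 3·108, …, 14·2, 15·1) = 324
g[17] = max(1·324, 2·243, 3·162, …, 15·2, 16·1) = 486
g[18] = max(1·486, 2·324, 3·243, …, 16·2, 17·1) = 729
g[19] = max(1·729, 2·486, 3·324, …, 17·2, 18·1) = 972
g[20] = max(1·972, 2·729, 3·486, …, 18·2, 19·1) = 1458
One optimal split: 3 + 3 + 3 + 3 + 3 + 3 + 2; product 3·3·3·3·3·3·2 = 1458.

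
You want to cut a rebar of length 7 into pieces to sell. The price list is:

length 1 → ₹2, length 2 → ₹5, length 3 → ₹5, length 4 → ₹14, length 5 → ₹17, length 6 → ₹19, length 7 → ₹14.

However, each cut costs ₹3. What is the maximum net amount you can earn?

Build net[k] bottom-up: net[k] = max over allowed piece i of (p[i] + net[k−i]) − 3 per cut.
net[1] = 2
net[2] = max(2+2-3, 5+0) = 5
net[3] = max(2+5-3, 5+2-3, 5+0) = 5
net[4] = max(2+5-3, 5+5-3, 5+2-3, 14+0) = 14
net[5] = max(2+14-3, 5+5-3, 5+5-3, 14+2-3, 17+0) = 17
net[6] = max(2+17-3, 5+14-3, 5+5-3, 14+5-3, 17+2-3, 19+0) = 19
net[7] = max(2+19-3, 5+17-3, 5+14-3, …, 19+2-3, 14+0) = 19
One optimal plan: pieces 5 + 2 (1 cut) → ₹22 − ₹3 = ₹19.

19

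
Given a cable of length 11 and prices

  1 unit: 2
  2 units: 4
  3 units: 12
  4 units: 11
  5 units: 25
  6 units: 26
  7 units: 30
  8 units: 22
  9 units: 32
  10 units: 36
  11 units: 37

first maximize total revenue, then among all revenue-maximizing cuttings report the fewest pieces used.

Let r[k] be the best obtainable value from length k. For each k, try every first piece i and keep the best of price[i] + r[k−i].
r[1] = 2
r[2] = max(2+2, 4+0) = 4
r[3] = max(2+4, 4+2, 12+0) = 12
r[4] = max(2+12, 4+4, 12+2, 11+0) = 14
r[5] = max(2+14, 4+12, 12+4, 11+2, 25+0) = 25
r[6] = max(2+25, 4+14, 12+12, 11+4, 25+2, 26+0) = 27
r[7] = max(2+27, 4+25, 12+14, …, 26+2, 30+0) = 30
r[8] = max(2+30, 4+27, 12+25, …, 30+2, 22+0) = 37
r[9] = max(2+37, 4+30, 12+27, …, 22+2, 32+0) = 39
r[10] = max(2+39, 4+37, 12+30, …, 32+2, 36+0) = 50
r[11] = max(2+50, 4+39, 12+37, …, 36+2, 37+0) = 52
Maximum revenue is 52.
Now minimize piece count subject to staying optimal: for each k, pieces[k] = 1 + min over i with p[i]+r[k−i]=r[k] of pieces[k−i].
pieces[8] = 2
pieces[9] = 3
pieces[10] = 2
pieces[11] = 3

3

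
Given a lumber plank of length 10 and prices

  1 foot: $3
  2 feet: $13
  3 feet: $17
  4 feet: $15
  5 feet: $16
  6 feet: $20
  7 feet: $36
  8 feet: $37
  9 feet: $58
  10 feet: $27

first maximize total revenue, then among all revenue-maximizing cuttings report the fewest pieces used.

Consider every possible first cut. r[k] is the best of p[i]+r[k−i] over all sellable i≤k.
r[1] = 3
r[2] = max(3+3, 13+0) = 13
r[3] = max(3+13, 13+3, 17+0) = 17
r[4] = max(3+17, 13+13, 17+3, 15+0) = 26
r[5] = max(3+26, 13+17, 17+13, 15+3, 16+0) = 30
r[6] = max(3+30, 13+26, 17+17, 15+13, 16+3, 20+0) = 39
r[7] = max(3+39, 13+30, 17+26, …, 20+3, 36+0) = 43
r[8] = max(3+43, 13+39, 17+30, …, 36+3, 37+0) = 52
r[9] = max(3+52, 13+43, 17+39, …, 37+3, 58+0) = 58
r[10] = max(3+58, 13+52, 17+43, …, 58+3, 27+0) = 65
Maximum revenue is $65.
Now minimize piece count subject to staying optimal: for each k, pieces[k] = 1 + min over i with p[i]+r[k−i]=r[k] of pieces[k−i].
pieces[7] = 3
pieces[8] = 4
pieces[9] = 1
pieces[10] = 5

5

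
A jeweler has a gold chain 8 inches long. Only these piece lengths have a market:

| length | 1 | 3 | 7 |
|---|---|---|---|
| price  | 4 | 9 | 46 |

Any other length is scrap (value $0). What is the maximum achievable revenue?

50

Consider every possible first cut. best[k] is the best of p[i]+best[k−i] over all sellable i≤k.
best[1] = 4
best[2] = 8  (first piece 1, then best[1]=4)
best[3] = 12  (first piece 1, then best[2]=8)
best[4] = 16  (first piece 1, then best[3]=12)
best[5] = 20  (first piece 1, then best[4]=16)
best[6] = 24  (first piece 1, then best[5]=20)
best[7] = 46
best[8] = 50  (first piece 1, then best[7]=46)
One optimal cutting: 7 + 1 → $50.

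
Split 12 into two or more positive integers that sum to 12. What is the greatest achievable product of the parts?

Fill P[k] for k=2..12: at each k try every first piece i and multiply by the better of (k−i) uncut or P[k−i].
Small cases: P[2]=1, P[3]=2, P[4]=4, P[5]=6, P[6]=9, P[7]=12.
P[8] = max(1×12, 2×9, 3×6, …, 6×2, 7×1) = 18
P[9] = max(1×18, 2×12, 3×9, …, 7×2, 8×1) = 27
P[10] = max(1×27, 2×18, 3×12, …, 8×2, 9×1) = 36
P[11] = max(1×36, 2×27, 3×18, …, 9×2, 10×1) = 54
P[12] = max(1×54, 2×36, 3×27, …, 10×2, 11×1) = 81
One optimal split: 3 + 3 + 3 + 3; product 3×3×3×3 = 81.

81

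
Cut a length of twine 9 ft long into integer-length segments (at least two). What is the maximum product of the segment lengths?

Define f[k] = max over 1≤i<k of i · max(k−i, f[k−i]); the inner max lets the remainder stay uncut if that's better.
f[2] = 1·max(1,0) = 1·1 = 1
f[3] = max(1·2, 2·1) = 2
f[4] = max(1·3, 2·2, 3·1) = 4
f[5] = max(1·4, 2·3, 3·2, 4·1) = 6
f[6] = max(1·6, 2·4, 3·3, 4·2, 5·1) = 9
f[7] = max(1·9, 2·6, 3·4, 4·3, 5·2, 6·1) = 12
f[8] = max(1·12, 2·9, 3·6, …, 6·2, 7·1) = 18
f[9] = max(1·18, 2·12, 3·9, …, 7·2, 8·1) = 27
One optimal split: 3 + 3 + 3; product 3·3·3 = 27.

27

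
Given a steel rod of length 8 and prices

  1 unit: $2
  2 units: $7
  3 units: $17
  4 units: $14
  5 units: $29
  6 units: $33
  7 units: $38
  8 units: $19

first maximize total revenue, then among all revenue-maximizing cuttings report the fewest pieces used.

Build r[k] bottom-up: r[k] = max over allowed piece i of (p[i] + r[k−i]).
r[1] = 2
r[2] = max(2+2, 7+0) = 7
r[3] = max(2+7, 7+2, 17+0) = 17
r[4] = max(2+17, 7+7, 17+2, 14+0) = 19
r[5] = max(2+19, 7+17, 17+7, 14+2, 29+0) = 29
r[6] = max(2+29, 7+19, 17+17, 14+7, 29+2, 33+0) = 34
r[7] = max(2+34, 7+29, 17+19, …, 33+2, 38+0) = 38
r[8] = max(2+38, 7+34, 17+29, …, 38+2, 19+0) = 46
Maximum revenue is $46.
Now minimize piece count subject to staying optimal: for each k, pieces[k] = 1 + min over i with p[i]+r[k−i]=r[k] of pieces[k−i].
pieces[5] = 1
pieces[6] = 2
pieces[7] = 1
pieces[8] = 2

2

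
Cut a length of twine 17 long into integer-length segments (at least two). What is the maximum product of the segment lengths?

Let prod[k] be the best product for length k (with at least one cut). For each first piece i, the rest contributes max(k−i, prod[k−i]).
prod[2] = 1×max(1,0) = 1×1 = 1
prod[3] = 1×max(2,1) = 1×2 = 2
prod[4] = 2×max(2,1) = 2×2 = 4
prod[5] = 2×max(3,2) = 2×3 = 6
prod[6] = 3×max(3,2) = 3×3 = 9
prod[7] = 2×max(5,6) = 2×6 = 12
prod[8] = 2×max(6,9) = 2×9 = 18
prod[9] = 3×max(6,9) = 3×9 = 27
prod[10] = 2×max(8,18) = 2×18 = 36
prod[11] = 2×max(9,27) = 2×27 = 54
prod[12] = 3×max(9,27) = 3×27 = 81
prod[13] = 2×max(11,54) = 2×54 = 108
prod[14] = 2×max(12,81) = 2×81 = 162
prod[15] = 3×max(12,81) = 3×81 = 243
prod[16] = 2×max(14,162) = 2×162 = 324
prod[17] = 2×max(15,243) = 2×243 = 486
One optimal split: 3 + 3 + 3 + 3 + 3 + 2; product 3×3×3×3×3×2 = 486.

486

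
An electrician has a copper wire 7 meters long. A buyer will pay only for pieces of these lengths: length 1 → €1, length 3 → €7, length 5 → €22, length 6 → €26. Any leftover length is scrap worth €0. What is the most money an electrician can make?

Let best[k] be the best obtainable value from length k. For each k, try every first piece i and keep the best of price[i] + best[k−i].
best[1] = 1
best[2] = 2  (first piece 1, then best[1]=1)
best[3] = max(1+2, 7+0) = 7
best[4] = max(1+7, 7+1) = 8
best[5] = max(1+8, 7+2, 22+0) = 22
best[6] = max(1+22, 7+7, 22+1, 26+0) = 26
best[7] = max(1+26, 7+8, 22+2, 26+1) = 27
One optimal cutting: 6 + 1 → €27.

27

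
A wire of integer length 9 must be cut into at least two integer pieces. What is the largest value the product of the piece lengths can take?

27

Let P[k] be the best product for length k (with at least one cut). For each first piece i, the rest contributes max(k−i, P[k−i]).
P[2] = 1×max(1,0) = 1×1 = 1
P[3] = 1×max(2,1) = 1×2 = 2
P[4] = 2×max(2,1) = 2×2 = 4
P[5] = 2×max(3,2) = 2×3 = 6
P[6] = 3×max(3,2) = 3×3 = 9
P[7] = 2×max(5,6) = 2×6 = 12
P[8] = 2×max(6,9) = 2×9 = 18
P[9] = 3×max(6,9) = 3×9 = 27
One optimal split: 3 + 3 + 3; product 3×3×3 = 27.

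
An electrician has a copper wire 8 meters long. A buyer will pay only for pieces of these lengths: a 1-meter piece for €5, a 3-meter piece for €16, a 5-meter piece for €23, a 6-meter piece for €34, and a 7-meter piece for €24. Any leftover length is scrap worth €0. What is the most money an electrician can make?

Consider every possible first cut. r[k] is the best of p[i]+r[k−i] over all sellable i≤k.
r[1] = 5
r[2] = 10  (first piece 1, then r[1]=5)
r[3] = max(5+10, 16+0) = 16
r[4] = max(5+16, 16+5) = 21
r[5] = max(5+21, 16+10, 23+0) = 26
r[6] = max(5+26, 16+16, 23+5, 34+0) = 34
r[7] = max(5+34, 16+21, 23+10, 34+5, 24+0) = 39
r[8] = max(5+39, 16+26, 23+16, 34+10, 24+5) = 44
One optimal cutting: 6 + 1 + 1 → €44.

44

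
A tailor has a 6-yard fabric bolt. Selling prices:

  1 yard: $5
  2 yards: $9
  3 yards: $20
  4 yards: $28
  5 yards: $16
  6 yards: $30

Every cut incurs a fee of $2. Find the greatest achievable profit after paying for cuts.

Build v[k] bottom-up: v[k] = max over allowed piece i of (p[i] + v[k−i]) − 2 per cut.
v[1] = 5
v[2] = max(5+5-2, 9+0) = 9
v[3] = max(5+9-2, 9+5-2, 20+0) = 20
v[4] = max(5+20-2, 9+9-2, 20+5-2, 28+0) = 28
v[5] = max(5+28-2, 9+20-2, 20+9-2, 28+5-2, 16+0) = 31
v[6] = max(5+31-2, 9+28-2, 20+20-2, 28+9-2, 16+5-2, 30+0) = 38
One optimal plan: pieces 3 + 3 (1 cut) → $40 − $2 = $38.

38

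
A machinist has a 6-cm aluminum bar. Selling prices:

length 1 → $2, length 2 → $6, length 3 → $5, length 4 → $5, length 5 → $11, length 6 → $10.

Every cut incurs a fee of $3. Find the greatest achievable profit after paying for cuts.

Consider every possible first cut. v[k] is the best of p[i]+v[k−i] over all sellable i≤k, charging 3 whenever i<k.
v[1] = 2
v[2] = 6
v[3] = 5  (first piece 1, then v[2]=6)
v[4] = 9  (first piece 2, then v[2]=6)
v[5] = 11
v[6] = 12  (first piece 2, then v[4]=9)
One optimal plan: pieces 2 + 2 + 2 (2 cuts) → $18 − $6 = $12.

12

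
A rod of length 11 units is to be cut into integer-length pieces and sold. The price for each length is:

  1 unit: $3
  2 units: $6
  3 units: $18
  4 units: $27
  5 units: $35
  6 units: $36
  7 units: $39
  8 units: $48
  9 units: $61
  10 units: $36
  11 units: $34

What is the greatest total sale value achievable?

Consider every possible first cut. best[k] is the best of p[i]+best[k−i] over all sellable i≤k.
best[1] = 3
best[2] = 6  (first piece 1, then best[1]=3)
best[3] = 18
best[4] = 27
best[5] = 35
best[6] = 38  (first piece 1, then best[5]=35)
best[7] = 45  (first piece 3, then best[4]=27)
best[8] = 54  (first piece 4, then best[4]=27)
best[9] = 62  (first piece 4, then best[5]=35)
best[10] = 70  (first piece 5, then best[5]=35)
best[11] = 73  (first piece 1, then best[10]=70)
One optimal cutting: 5 + 5 + 1 → $35 + $35 + $3 = $73.

73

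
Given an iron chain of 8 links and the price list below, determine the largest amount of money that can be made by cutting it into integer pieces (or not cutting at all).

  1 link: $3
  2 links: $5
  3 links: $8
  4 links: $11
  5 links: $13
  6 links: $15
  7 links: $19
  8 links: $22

Consider every possible first cut. R[k] is the best of p[i]+R[k−i] over all sellable i≤k.
R[1] = 3
R[2] = max(3+3, 5+0) = 6
R[3] = max(3+6, 5+3, 8+0) = 9
R[4] = max(3+9, 5+6, 8+3, 11+0) = 12
R[5] = max(3+12, 5+9, 8+6, 11+3, 13+0) = 15
R[6] = max(3+15, 5+12, 8+9, 11+6, 13+3, 15+0) = 18
R[7] = max(3+18, 5+15, 8+12, …, 15+3, 19+0) = 21
R[8] = max(3+21, 5+18, 8+15, …, 19+3, 22+0) = 24
One optimal cutting: 1 + 1 + 1 + 1 + 1 + 1 + 1 + 1 → $3 + $3 + $3 + $3 + $3 + $3 + $3 + $3 = $24.

24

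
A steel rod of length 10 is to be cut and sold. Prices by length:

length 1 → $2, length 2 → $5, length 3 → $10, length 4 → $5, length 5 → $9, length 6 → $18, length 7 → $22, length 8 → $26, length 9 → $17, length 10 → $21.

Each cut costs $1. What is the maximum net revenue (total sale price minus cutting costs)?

Consider every possible first cut. v[k] is the best of p[i]+v[k−i] over all sellable i≤k, charging 1 whenever i<k.
v[1] = 2
v[2] = max(2+2-1, 5+0) = 5
v[3] = max(2+5-1, 5+2-1, 10+0) = 10
v[4] = max(2+10-1, 5+5-1, 10+2-1, 5+0) = 11
v[5] = max(2+11-1, 5+10-1, 10+5-1, 5+2-1, 9+0) = 14
v[6] = max(2+14-1, 5+11-1, 10+10-1, 5+5-1, 9+2-1, 18+0) = 19
v[7] = max(2+19-1, 5+14-1, 10+11-1, …, 18+2-1, 22+0) = 22
v[8] = max(2+22-1, 5+19-1, 10+14-1, …, 22+2-1, 26+0) = 26
v[9] = max(2+26-1, 5+22-1, 10+19-1, …, 26+2-1, 17+0) = 28
v[10] = max(2+28-1, 5+26-1, 10+22-1, …, 17+2-1, 21+0) = 31
One optimal plan: pieces 7 + 3 (1 cut) → $32 − $1 = $31.

31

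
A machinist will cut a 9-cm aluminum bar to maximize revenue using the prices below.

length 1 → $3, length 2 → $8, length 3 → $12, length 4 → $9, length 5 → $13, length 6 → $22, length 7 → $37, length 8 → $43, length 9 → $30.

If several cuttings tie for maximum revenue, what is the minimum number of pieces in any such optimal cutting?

Let r[k] be the best obtainable value from length k. For each k, try every first piece i and keep the best of price[i] + r[k−i].
r[1] = 3
r[2] = max(3+3, 8+0) = 8
r[3] = max(3+8, 8+3, 12+0) = 12
r[4] = max(3+12, 8+8, 12+3, 9+0) = 16
r[5] = max(3+16, 8+12, 12+8, 9+3, 13+0) = 20
r[6] = max(3+20, 8+16, 12+12, 9+8, 13+3, 22+0) = 24
r[7] = max(3+24, 8+20, 12+16, …, 22+3, 37+0) = 37
r[8] = max(3+37, 8+24, 12+20, …, 37+3, 43+0) = 43
r[9] = max(3+43, 8+37, 12+24, …, 43+3, 30+0) = 46
Maximum revenue is $46.
Now minimize piece count subject to staying optimal: for each k, pieces[k] = 1 + min over i with p[i]+r[k−i]=r[k] of pieces[k−i].
pieces[6] = 2
pieces[7] = 1
pieces[8] = 1
pieces[9] = 2

2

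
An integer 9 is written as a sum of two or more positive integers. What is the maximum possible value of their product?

Fill P[k] for k=2..9: at each k try every first piece i and multiply by the better of (k−i) uncut or P[k−i].
Small cases: P[2]=1, P[3]=2.
P[4] = max(1×3, 2×2, 3×1) = 4
P[5] = max(1×4, 2×3, 3×2, 4×1) = 6
P[6] = max(1×6, 2×4, 3×3, 4×2, 5×1) = 9
P[7] = max(1×9, 2×6, 3×4, 4×3, 5×2, 6×1) = 12
P[8] = max(1×12, 2×9, 3×6, …, 6×2, 7×1) = 18
P[9] = max(1×18, 2×12, 3×9, …, 7×2, 8×1) = 27
One optimal split: 3 + 3 + 3; product 3×3×3 = 27.

27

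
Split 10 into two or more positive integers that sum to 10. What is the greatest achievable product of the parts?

36

Let g[k] be the best product for length k (with at least one cut). For each first piece i, the rest contributes max(k−i, g[k−i]).
g[2] = 1*max(1,0) = 1*1 = 1
g[3] = 1*max(2,1) = 1*2 = 2
g[4] = 2*max(2,1) = 2*2 = 4
g[5] = 2*max(3,2) = 2*3 = 6
g[6] = 3*max(3,2) = 3*3 = 9
g[7] = 2*max(5,6) = 2*6 = 12
g[8] = 2*max(6,9) = 2*9 = 18
g[9] = 3*max(6,9) = 3*9 = 27
g[10] = 2*max(8,18) = 2*18 = 36
One optimal split: 3 + 3 + 2 + 2; product 3*3*2*2 = 36.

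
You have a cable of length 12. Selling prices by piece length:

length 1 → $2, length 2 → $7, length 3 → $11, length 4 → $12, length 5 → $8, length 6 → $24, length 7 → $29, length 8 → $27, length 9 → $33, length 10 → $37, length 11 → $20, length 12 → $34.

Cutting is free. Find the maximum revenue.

48

Build R[k] bottom-up: R[k] = max over allowed piece i of (p[i] + R[k−i]).
R[1] = 2
R[2] = max(2+2, 7+0) = 7
R[3] = max(2+7, 7+2, 11+0) = 11
R[4] = max(2+11, 7+7, 11+2, 12+0) = 14
R[5] = max(2+14, 7+11, 11+7, 12+2, 8+0) = 18
R[6] = max(2+18, 7+14, 11+11, 12+7, 8+2, 24+0) = 24
R[7] = max(2+24, 7+18, 11+14, …, 24+2, 29+0) = 29
R[8] = max(2+29, 7+24, 11+18, …, 29+2, 27+0) = 31
R[9] = max(2+31, 7+29, 11+24, …, 27+2, 33+0) = 36
R[10] = max(2+36, 7+31, 11+29, …, 33+2, 37+0) = 40
R[11] = max(2+40, 7+36, 11+31, …, 37+2, 20+0) = 43
R[12] = max(2+43, 7+40, 11+36, …, 20+2, 34+0) = 48
One optimal cutting: 6 + 6 → $24 + $24 = $48.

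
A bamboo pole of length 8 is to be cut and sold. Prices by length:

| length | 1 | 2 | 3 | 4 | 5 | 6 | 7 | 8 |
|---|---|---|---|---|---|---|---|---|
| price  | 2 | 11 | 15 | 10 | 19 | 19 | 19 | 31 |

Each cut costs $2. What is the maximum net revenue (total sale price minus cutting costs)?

38

Consider every possible first cut. r[k] is the best of p[i]+r[k−i] over all sellable i≤k, charging 2 whenever i<k.
r[1] = 2
r[2] = max(2+2-2, 11+0) = 11
r[3] = max(2+11-2, 11+2-2, 15+0) = 15
r[4] = max(2+15-2, 11+11-2, 15+2-2, 10+0) = 20
r[5] = max(2+20-2, 11+15-2, 15+11-2, 10+2-2, 19+0) = 24
r[6] = max(2+24-2, 11+20-2, 15+15-2, 10+11-2, 19+2-2, 19+0) = 29
r[7] = max(2+29-2, 11+24-2, 15+20-2, …, 19+2-2, 19+0) = 33
r[8] = max(2+33-2, 11+29-2, 15+24-2, …, 19+2-2, 31+0) = 38
One optimal plan: pieces 2 + 2 + 2 + 2 (3 cuts) → $44 − $6 = $38.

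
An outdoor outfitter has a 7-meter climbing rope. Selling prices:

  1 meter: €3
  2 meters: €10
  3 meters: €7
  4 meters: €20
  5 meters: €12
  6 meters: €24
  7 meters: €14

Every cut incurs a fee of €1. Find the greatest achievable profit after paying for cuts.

31

Build r[k] bottom-up: r[k] = max over allowed piece i of (p[i] + r[k−i]) − 1 per cut.
r[1] = 3
r[2] = 10
r[3] = 12  (first piece 1, then r[2]=10)
r[4] = 20
r[5] = 22  (first piece 1, then r[4]=20)
r[6] = 29  (first piece 2, then r[4]=20)
r[7] = 31  (first piece 1, then r[6]=29)
One optimal plan: pieces 4 + 2 + 1 (2 cuts) → €33 − €2 = €31.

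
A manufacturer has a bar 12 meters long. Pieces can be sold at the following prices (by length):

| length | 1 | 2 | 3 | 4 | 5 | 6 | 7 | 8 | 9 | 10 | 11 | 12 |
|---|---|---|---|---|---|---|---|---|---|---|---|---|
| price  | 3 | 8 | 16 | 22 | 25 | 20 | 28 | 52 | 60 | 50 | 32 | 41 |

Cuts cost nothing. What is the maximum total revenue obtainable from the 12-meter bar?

76

Build r[k] bottom-up: r[k] = max over allowed piece i of (p[i] + r[k−i]).
r[1] = 3
r[2] = max(3+3, 8+0) = 8
r[3] = max(3+8, 8+3, 16+0) = 16
r[4] = max(3+16, 8+8, 16+3, 22+0) = 22
r[5] = max(3+22, 8+16, 16+8, 22+3, 25+0) = 25
r[6] = max(3+25, 8+22, 16+16, 22+8, 25+3, 20+0) = 32
r[7] = max(3+32, 8+25, 16+22, …, 20+3, 28+0) = 38
r[8] = max(3+38, 8+32, 16+25, …, 28+3, 52+0) = 52
r[9] = max(3+52, 8+38, 16+32, …, 52+3, 60+0) = 60
r[10] = max(3+60, 8+52, 16+38, …, 60+3, 50+0) = 63
r[11] = max(3+63, 8+60, 16+52, …, 50+3, 32+0) = 68
r[12] = max(3+68, 8+63, 16+60, …, 32+3, 41+0) = 76
One optimal cutting: 9 + 3 → €60 + €16 = €76.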